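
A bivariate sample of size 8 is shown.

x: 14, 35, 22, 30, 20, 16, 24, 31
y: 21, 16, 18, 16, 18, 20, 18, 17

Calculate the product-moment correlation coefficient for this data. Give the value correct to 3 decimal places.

-0.939

n = 8, Σx = 192, Σy = 144, Σx² = 4998, Σy² = 2614, Σxy = 3369
nΣxy − ΣxΣy = 26952 − 27648 = -696
nΣx² − (Σx)² = 39984 − 36864 = 3120; nΣy² − (Σy)² = 20912 − 20736 = 176
r = -696 / √(3120 × 176) = -696 / 741.0263 ≈ -0.939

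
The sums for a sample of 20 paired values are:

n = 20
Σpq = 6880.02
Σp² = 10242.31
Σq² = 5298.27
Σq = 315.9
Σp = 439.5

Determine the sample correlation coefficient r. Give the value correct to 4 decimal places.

r = (nΣpq − ΣpΣq) / √[(nΣp² − (Σp)²)(nΣq² − (Σq)²)]
Numerator: 20×6880.02 − 439.5×315.9 = -1237.65
Denominator: √[(204846.2 − 193160.25)(105965.4 − 99792.81)] = √[11685.95 × 6172.59] = 8493.0900
r = -1237.65 / 8493.0900 ≈ -0.1457

-0.1457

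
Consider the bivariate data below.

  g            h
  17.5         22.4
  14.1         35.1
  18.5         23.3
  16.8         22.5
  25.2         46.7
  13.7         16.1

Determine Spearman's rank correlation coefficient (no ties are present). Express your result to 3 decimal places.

0.600

Rank g: 4, 2, 5, 3, 6, 1
Rank h: 2, 5, 4, 3, 6, 1
d = rank(g) − rank(h): 2, -3, 1, 0, 0, 0; Σd² = 14
ρ = 1 − 6Σd² / [n(n²−1)] = 1 − 6×14 / (6×35) = 1 − 84/210 ≈ 0.600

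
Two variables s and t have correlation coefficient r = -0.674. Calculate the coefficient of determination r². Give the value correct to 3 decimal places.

r² = (-0.674)² = 0.454

0.454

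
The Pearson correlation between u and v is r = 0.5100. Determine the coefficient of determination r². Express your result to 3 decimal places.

r² = (0.5100)² = 0.260

0.260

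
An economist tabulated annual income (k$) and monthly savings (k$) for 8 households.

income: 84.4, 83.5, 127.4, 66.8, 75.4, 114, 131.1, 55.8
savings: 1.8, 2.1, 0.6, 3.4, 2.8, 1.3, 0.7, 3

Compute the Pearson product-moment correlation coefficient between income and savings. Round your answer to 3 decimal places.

-0.956

n = 8, Σx = 738.4, Σy = 15.7, Σx² = 73770.62, Σy² = 38.59, Σxy = 1249.32
nΣxy − ΣxΣy = 9994.56 − 11592.88 = -1598.32
nΣx² − (Σx)² = 590164.96 − 545234.56 = 44930.4; nΣy² − (Σy)² = 308.72 − 246.49 = 62.23
r = -1598.32 / √(44930.4 × 62.23) = -1598.32 / 1672.1300 ≈ -0.956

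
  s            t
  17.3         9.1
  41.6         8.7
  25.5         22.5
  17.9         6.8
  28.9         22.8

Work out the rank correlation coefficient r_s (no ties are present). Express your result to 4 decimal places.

Rank s: 1, 5, 3, 2, 4
Rank t: 3, 2, 4, 1, 5
d = rank(s) − rank(t): -2, 3, -1, 1, -1; Σd² = 16
ρ = 1 − 6Σd² / [n(n²−1)] = 1 − 6×16 / (5×24) = 1 − 96/120 ≈ 0.2000

0.2000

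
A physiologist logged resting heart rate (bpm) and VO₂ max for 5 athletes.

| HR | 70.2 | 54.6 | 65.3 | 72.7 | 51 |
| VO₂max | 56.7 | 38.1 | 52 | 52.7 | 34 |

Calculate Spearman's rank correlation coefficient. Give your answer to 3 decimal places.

0.900

Rank HR: 4, 2, 3, 5, 1
Rank VO₂max: 5, 2, 3, 4, 1
d = rank(HR) − rank(VO₂max): -1, 0, 0, 1, 0; Σd² = 2
ρ = 1 − 6Σd² / [n(n²−1)] = 1 − 6×2 / (5×24) = 1 − 12/120 ≈ 0.900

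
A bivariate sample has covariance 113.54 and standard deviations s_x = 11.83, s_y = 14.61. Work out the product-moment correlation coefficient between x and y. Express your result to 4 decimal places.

0.6569

r = Cov(x,y) / (s_x · s_y) = 113.54 / (11.83 × 14.61)
  = 113.54 / 172.8363 ≈ 0.6569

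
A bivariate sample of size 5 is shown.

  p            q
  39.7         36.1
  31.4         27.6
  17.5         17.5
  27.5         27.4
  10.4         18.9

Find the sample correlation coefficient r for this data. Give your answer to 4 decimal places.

0.9485

n = 5, Σp = 126.5, Σq = 127.5, Σp² = 3732.71, Σq² = 3479.19, Σpq = 3556.12
nΣpq − ΣpΣq = 17780.6 − 16128.75 = 1651.85
nΣp² − (Σp)² = 18663.55 − 16002.25 = 2661.3; nΣq² − (Σq)² = 17395.95 − 16256.25 = 1139.7
r = 1651.85 / √(2661.3 × 1139.7) = 1651.85 / 1741.5750 ≈ 0.9485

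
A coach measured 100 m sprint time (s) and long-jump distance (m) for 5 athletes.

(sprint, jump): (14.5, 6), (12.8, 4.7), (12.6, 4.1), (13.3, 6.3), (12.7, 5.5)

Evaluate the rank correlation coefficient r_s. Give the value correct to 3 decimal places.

Rank sprint: 5, 3, 1, 4, 2
Rank jump: 4, 2, 1, 5, 3
d = rank(sprint) − rank(jump): 1, 1, 0, -1, -1; Σd² = 4
ρ = 1 − 6Σd² / [n(n²−1)] = 1 − 6×4 / (5×24) = 1 − 24/120 ≈ 0.800

0.800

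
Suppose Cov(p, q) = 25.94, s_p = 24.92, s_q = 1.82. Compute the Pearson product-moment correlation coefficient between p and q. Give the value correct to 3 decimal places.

r = Cov(p,q) / (s_p · s_q) = 25.94 / (24.92 × 1.82)
  = 25.94 / 45.3544 ≈ 0.572

0.572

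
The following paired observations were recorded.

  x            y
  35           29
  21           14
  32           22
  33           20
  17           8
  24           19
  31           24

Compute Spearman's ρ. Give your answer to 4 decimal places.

0.8571

Rank x: 7, 2, 5, 6, 1, 3, 4
Rank y: 7, 2, 5, 4, 1, 3, 6
d = rank(x) − rank(y): 0, 0, 0, 2, 0, 0, -2; Σd² = 8
ρ = 1 − 6Σd² / [n(n²−1)] = 1 − 6×8 / (7×48) = 1 − 48/336 ≈ 0.8571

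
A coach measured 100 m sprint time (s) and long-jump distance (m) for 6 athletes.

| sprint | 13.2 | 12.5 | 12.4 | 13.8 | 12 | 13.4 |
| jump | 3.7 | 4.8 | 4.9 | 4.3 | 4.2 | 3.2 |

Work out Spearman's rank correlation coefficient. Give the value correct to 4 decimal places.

Rank sprint: 4, 3, 2, 6, 1, 5
Rank jump: 2, 5, 6, 4, 3, 1
d = rank(sprint) − rank(jump): 2, -2, -4, 2, -2, 4; Σd² = 48
ρ = 1 − 6Σd² / [n(n²−1)] = 1 − 6×48 / (6×35) = 1 − 288/210 ≈ -0.3714

-0.3714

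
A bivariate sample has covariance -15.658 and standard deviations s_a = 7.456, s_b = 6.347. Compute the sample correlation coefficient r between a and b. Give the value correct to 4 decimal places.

-0.3309

r = Cov(a,b) / (s_a · s_b) = -15.658 / (7.456 × 6.347)
  = -15.658 / 47.3232 ≈ -0.3309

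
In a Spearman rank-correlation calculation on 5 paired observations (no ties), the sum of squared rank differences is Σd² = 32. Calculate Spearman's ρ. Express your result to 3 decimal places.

-0.600

ρ = 1 − 6Σd² / [n(n²−1)] = 1 − 6×32 / (5×24)
  = 1 − 192/120 = 1 − 1.6000 ≈ -0.600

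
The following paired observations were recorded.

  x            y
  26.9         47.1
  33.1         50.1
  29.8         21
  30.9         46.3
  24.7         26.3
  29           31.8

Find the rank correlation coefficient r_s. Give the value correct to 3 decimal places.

Rank x: 2, 6, 4, 5, 1, 3
Rank y: 5, 6, 1, 4, 2, 3
d = rank(x) − rank(y): -3, 0, 3, 1, -1, 0; Σd² = 20
ρ = 1 − 6Σd² / [n(n²−1)] = 1 − 6×20 / (6×35) = 1 − 120/210 ≈ 0.429

0.429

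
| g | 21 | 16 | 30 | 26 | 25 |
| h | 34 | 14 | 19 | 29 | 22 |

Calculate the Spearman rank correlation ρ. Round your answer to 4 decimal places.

Rank g: 2, 1, 5, 4, 3
Rank h: 5, 1, 2, 4, 3
d = rank(g) − rank(h): -3, 0, 3, 0, 0; Σd² = 18
ρ = 1 − 6Σd² / [n(n²−1)] = 1 − 6×18 / (5×24) = 1 − 108/120 ≈ 0.1000

0.1000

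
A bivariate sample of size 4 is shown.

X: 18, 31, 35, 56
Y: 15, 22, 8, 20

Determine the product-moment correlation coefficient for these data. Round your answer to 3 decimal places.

0.261

n = 4, ΣX = 140, ΣY = 65, ΣX² = 5646, ΣY² = 1173, ΣXY = 2352
nΣXY − ΣXΣY = 9408 − 9100 = 308
nΣX² − (ΣX)² = 22584 − 19600 = 2984; nΣY² − (ΣY)² = 4692 − 4225 = 467
r = 308 / √(2984 × 467) = 308 / 1180.4779 ≈ 0.261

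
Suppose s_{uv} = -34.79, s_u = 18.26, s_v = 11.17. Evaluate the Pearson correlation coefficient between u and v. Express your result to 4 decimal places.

-0.1706

r = Cov(u,v) / (s_u · s_v) = -34.79 / (18.26 × 11.17)
  = -34.79 / 203.9642 ≈ -0.1706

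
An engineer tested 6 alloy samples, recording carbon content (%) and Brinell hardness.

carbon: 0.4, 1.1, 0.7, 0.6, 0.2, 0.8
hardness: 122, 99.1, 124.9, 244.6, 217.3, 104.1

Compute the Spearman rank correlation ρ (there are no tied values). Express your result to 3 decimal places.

-0.714

Rank carbon: 2, 6, 4, 3, 1, 5
Rank hardness: 3, 1, 4, 6, 5, 2
d = rank(carbon) − rank(hardness): -1, 5, 0, -3, -4, 3; Σd² = 60
ρ = 1 − 6Σd² / [n(n²−1)] = 1 − 6×60 / (6×35) = 1 − 360/210 ≈ -0.714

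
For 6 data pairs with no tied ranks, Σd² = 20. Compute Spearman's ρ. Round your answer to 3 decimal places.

0.429

ρ = 1 − 6Σd² / [n(n²−1)] = 1 − 6×20 / (6×35)
  = 1 − 120/210 = 1 − 0.5714 ≈ 0.429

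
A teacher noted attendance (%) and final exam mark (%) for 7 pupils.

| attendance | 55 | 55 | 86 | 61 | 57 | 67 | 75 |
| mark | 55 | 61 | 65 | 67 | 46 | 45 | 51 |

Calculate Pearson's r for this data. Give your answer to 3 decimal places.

0.181

n = 7, Σx = 456, Σy = 390, Σx² = 30530, Σy² = 22202, Σxy = 25519
nΣxy − ΣxΣy = 178633 − 177840 = 793
nΣx² − (Σx)² = 213710 − 207936 = 5774; nΣy² − (Σy)² = 155414 − 152100 = 3314
r = 793 / √(5774 × 3314) = 793 / 4374.3612 ≈ 0.181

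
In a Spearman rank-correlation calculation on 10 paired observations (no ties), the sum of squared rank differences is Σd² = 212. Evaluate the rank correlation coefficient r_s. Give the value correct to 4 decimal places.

-0.2848

ρ = 1 − 6Σd² / [n(n²−1)] = 1 − 6×212 / (10×99)
  = 1 − 1272/990 = 1 − 1.28485 ≈ -0.2848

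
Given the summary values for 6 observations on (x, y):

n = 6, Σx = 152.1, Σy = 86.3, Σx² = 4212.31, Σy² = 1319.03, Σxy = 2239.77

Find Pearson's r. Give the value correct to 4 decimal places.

0.3127

r = (nΣxy − ΣxΣy) / √[(nΣx² − (Σx)²)(nΣy² − (Σy)²)]
Numerator: 6×2239.77 − 152.1×86.3 = 312.39
Denominator: √[(25273.86 − 23134.41)(7914.18 − 7447.69)] = √[2139.45 × 466.49] = 999.0155
r = 312.39 / 999.0155 ≈ 0.3127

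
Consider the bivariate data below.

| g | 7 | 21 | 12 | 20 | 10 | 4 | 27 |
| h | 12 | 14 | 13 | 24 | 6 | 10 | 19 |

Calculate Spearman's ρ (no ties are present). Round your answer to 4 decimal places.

0.7857

Rank g: 2, 6, 4, 5, 3, 1, 7
Rank h: 3, 5, 4, 7, 1, 2, 6
d = rank(g) − rank(h): -1, 1, 0, -2, 2, -1, 1; Σd² = 12
ρ = 1 − 6Σd² / [n(n²−1)] = 1 − 6×12 / (7×48) = 1 − 72/336 ≈ 0.7857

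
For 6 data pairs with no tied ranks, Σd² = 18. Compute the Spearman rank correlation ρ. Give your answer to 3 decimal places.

ρ = 1 − 6Σd² / [n(n²−1)] = 1 − 6×18 / (6×35)
  = 1 − 108/210 = 1 − 0.5143 ≈ 0.486

0.486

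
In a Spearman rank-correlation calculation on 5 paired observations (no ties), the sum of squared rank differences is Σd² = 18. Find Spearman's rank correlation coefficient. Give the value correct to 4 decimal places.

ρ = 1 − 6Σd² / [n(n²−1)] = 1 − 6×18 / (5×24)
  = 1 − 108/120 = 1 − 0.90000 ≈ 0.1000

0.1000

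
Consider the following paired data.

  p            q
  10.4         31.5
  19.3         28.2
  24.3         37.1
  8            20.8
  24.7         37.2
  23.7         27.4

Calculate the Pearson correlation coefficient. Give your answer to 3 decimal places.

n = 6, Σp = 110.4, Σq = 182.2, Σp² = 2306.92, Σq² = 5731.14, Σpq = 3508.01
nΣpq − ΣpΣq = 21048.06 − 20114.88 = 933.18
nΣp² − (Σp)² = 13841.52 − 12188.16 = 1653.36; nΣq² − (Σq)² = 34386.84 − 33196.84 = 1190
r = 933.18 / √(1653.36 × 1190) = 933.18 / 1402.6754 ≈ 0.665

0.665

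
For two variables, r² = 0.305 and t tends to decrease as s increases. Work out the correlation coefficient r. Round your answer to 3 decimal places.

|r| = √0.305 = 0.552
The association is negative, so r = −0.552.

-0.552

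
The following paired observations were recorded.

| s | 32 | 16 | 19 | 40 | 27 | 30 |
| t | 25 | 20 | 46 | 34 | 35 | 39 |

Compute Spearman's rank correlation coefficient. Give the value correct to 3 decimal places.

-0.029

Rank s: 5, 1, 2, 6, 3, 4
Rank t: 2, 1, 6, 3, 4, 5
d = rank(s) − rank(t): 3, 0, -4, 3, -1, -1; Σd² = 36
ρ = 1 − 6Σd² / [n(n²−1)] = 1 − 6×36 / (6×35) = 1 − 216/210 ≈ -0.029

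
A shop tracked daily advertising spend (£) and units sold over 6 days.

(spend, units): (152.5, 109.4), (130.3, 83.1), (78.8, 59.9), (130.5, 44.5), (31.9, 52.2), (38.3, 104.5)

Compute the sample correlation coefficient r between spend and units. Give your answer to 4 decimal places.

n = 6, Σx = 562.3, Σy = 453.6, Σx² = 65958.53, Σy² = 38087.32, Σxy = 43706.33
nΣxy − ΣxΣy = 262237.98 − 255059.28 = 7178.7
nΣx² − (Σx)² = 395751.18 − 316181.29 = 79569.89; nΣy² − (Σy)² = 228523.92 − 205752.96 = 22770.96
r = 7178.7 / √(79569.89 × 22770.96) = 7178.7 / 42566.2164 ≈ 0.1686

0.1686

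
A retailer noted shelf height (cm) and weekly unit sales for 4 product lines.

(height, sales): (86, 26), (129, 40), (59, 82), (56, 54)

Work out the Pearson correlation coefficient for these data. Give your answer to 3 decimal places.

-0.580

n = 4, Σx = 330, Σy = 202, Σx² = 30654, Σy² = 11916, Σxy = 15258
nΣxy − ΣxΣy = 61032 − 66660 = -5628
nΣx² − (Σx)² = 122616 − 108900 = 13716; nΣy² − (Σy)² = 47664 − 40804 = 6860
r = -5628 / √(13716 × 6860) = -5628 / 9700.0907 ≈ -0.580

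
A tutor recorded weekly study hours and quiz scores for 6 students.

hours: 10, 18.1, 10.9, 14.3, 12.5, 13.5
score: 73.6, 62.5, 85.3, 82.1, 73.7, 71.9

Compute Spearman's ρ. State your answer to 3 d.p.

Rank hours: 1, 6, 2, 5, 3, 4
Rank score: 3, 1, 6, 5, 4, 2
d = rank(hours) − rank(score): -2, 5, -4, 0, -1, 2; Σd² = 50
ρ = 1 − 6Σd² / [n(n²−1)] = 1 − 6×50 / (6×35) = 1 − 300/210 ≈ -0.429

-0.429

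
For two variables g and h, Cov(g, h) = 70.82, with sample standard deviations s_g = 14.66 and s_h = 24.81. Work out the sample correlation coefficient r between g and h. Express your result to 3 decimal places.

r = Cov(g,h) / (s_g · s_h) = 70.82 / (14.66 × 24.81)
  = 70.82 / 363.7146 ≈ 0.195

0.195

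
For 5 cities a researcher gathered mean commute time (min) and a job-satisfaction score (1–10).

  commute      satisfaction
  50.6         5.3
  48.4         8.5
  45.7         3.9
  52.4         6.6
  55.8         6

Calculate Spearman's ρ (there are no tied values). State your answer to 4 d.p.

0.3000

Rank commute: 3, 2, 1, 4, 5
Rank satisfaction: 2, 5, 1, 4, 3
d = rank(commute) − rank(satisfaction): 1, -3, 0, 0, 2; Σd² = 14
ρ = 1 − 6Σd² / [n(n²−1)] = 1 − 6×14 / (5×24) = 1 − 84/120 ≈ 0.3000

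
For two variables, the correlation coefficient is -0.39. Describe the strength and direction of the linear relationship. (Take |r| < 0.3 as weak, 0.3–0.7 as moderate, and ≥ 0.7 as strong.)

moderate negative

r = -0.39 < 0 so the relationship is negative.
|r| = 0.39, which falls in the moderate range.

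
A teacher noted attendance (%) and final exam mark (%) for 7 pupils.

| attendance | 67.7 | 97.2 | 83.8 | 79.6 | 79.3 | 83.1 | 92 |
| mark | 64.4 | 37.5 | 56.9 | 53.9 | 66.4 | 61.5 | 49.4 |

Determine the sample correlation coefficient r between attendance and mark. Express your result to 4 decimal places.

n = 7, Σx = 582.7, Σy = 390, Σx² = 49047.83, Σy² = 22328, Σxy = 31984.51
nΣxy − ΣxΣy = 223891.57 − 227253 = -3361.43
nΣx² − (Σx)² = 343334.81 − 339539.29 = 3795.52; nΣy² − (Σy)² = 156296 − 152100 = 4196
r = -3361.43 / √(3795.52 × 4196) = -3361.43 / 3990.7395 ≈ -0.8423

-0.8423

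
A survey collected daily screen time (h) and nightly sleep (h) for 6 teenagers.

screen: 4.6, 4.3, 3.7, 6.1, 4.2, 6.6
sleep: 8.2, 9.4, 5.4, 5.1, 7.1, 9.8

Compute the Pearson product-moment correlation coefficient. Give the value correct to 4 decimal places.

n = 6, Σx = 29.5, Σy = 45, Σx² = 151.75, Σy² = 357.22, Σxy = 223.73
nΣxy − ΣxΣy = 1342.38 − 1327.5 = 14.88
nΣx² − (Σx)² = 910.5 − 870.25 = 40.25; nΣy² − (Σy)² = 2143.32 − 2025 = 118.32
r = 14.88 / √(40.25 × 118.32) = 14.88 / 69.0100 ≈ 0.2156

0.2156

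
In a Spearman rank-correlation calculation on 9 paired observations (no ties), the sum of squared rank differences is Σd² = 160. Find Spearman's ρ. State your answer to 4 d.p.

-0.3333

ρ = 1 − 6Σd² / [n(n²−1)] = 1 − 6×160 / (9×80)
  = 1 − 960/720 = 1 − 1.33333 ≈ -0.3333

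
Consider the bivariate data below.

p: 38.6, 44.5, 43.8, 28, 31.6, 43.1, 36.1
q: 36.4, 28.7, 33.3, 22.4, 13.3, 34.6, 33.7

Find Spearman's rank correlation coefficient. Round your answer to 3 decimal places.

Rank p: 4, 7, 6, 1, 2, 5, 3
Rank q: 7, 3, 4, 2, 1, 6, 5
d = rank(p) − rank(q): -3, 4, 2, -1, 1, -1, -2; Σd² = 36
ρ = 1 − 6Σd² / [n(n²−1)] = 1 − 6×36 / (7×48) = 1 − 216/336 ≈ 0.357

0.357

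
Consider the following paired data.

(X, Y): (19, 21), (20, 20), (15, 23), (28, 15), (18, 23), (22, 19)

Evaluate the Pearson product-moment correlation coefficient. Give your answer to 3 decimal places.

-0.974

n = 6, ΣX = 122, ΣY = 121, ΣX² = 2578, ΣY² = 2485, ΣXY = 2396
nΣXY − ΣXΣY = 14376 − 14762 = -386
nΣX² − (ΣX)² = 15468 − 14884 = 584; nΣY² − (ΣY)² = 14910 − 14641 = 269
r = -386 / √(584 × 269) = -386 / 396.3534 ≈ -0.974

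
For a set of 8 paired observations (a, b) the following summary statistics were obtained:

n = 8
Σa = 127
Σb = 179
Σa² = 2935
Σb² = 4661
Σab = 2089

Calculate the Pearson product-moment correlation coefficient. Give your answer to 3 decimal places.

-0.969

r = (nΣab − ΣaΣb) / √[(nΣa² − (Σa)²)(nΣb² − (Σb)²)]
Numerator: 8×2089 − 127×179 = -6021
Denominator: √[(23480 − 16129)(37288 − 32041)] = √[7351 × 5247] = 6210.5311
r = -6021 / 6210.5311 ≈ -0.969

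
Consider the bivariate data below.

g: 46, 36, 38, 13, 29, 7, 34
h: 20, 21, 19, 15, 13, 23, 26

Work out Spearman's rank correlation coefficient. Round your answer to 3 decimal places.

0.000

Rank g: 7, 5, 6, 2, 3, 1, 4
Rank h: 4, 5, 3, 2, 1, 6, 7
d = rank(g) − rank(h): 3, 0, 3, 0, 2, -5, -3; Σd² = 56
ρ = 1 − 6Σd² / [n(n²−1)] = 1 − 6×56 / (7×48) = 1 − 336/336 ≈ 0.000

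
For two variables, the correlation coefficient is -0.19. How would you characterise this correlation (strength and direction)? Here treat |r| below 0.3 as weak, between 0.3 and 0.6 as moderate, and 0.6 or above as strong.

weak negative

r = -0.19 < 0 so the relationship is negative.
|r| = 0.19, which falls in the weak range.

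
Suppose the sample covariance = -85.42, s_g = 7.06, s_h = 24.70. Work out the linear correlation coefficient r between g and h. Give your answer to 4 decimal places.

r = Cov(g,h) / (s_g · s_h) = -85.42 / (7.06 × 24.70)
  = -85.42 / 174.3820 ≈ -0.4898

-0.4898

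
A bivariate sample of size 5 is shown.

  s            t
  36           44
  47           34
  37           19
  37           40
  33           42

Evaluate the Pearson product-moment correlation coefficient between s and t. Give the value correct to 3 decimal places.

n = 5, Σs = 190, Σt = 179, Σs² = 7332, Σt² = 6817, Σst = 6751
nΣst − ΣsΣt = 33755 − 34010 = -255
nΣs² − (Σs)² = 36660 − 36100 = 560; nΣt² − (Σt)² = 34085 − 32041 = 2044
r = -255 / √(560 × 2044) = -255 / 1069.8785 ≈ -0.238

-0.238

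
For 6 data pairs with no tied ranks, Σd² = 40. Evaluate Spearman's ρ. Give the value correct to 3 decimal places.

ρ = 1 − 6Σd² / [n(n²−1)] = 1 − 6×40 / (6×35)
  = 1 − 240/210 = 1 − 1.1429 ≈ -0.143

-0.143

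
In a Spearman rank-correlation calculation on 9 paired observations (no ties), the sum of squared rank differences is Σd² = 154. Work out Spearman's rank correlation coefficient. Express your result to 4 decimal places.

-0.2833

ρ = 1 − 6Σd² / [n(n²−1)] = 1 − 6×154 / (9×80)
  = 1 − 924/720 = 1 − 1.28333 ≈ -0.2833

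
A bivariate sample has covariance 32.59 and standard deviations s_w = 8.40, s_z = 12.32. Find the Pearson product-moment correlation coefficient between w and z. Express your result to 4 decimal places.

0.3149

r = Cov(w,z) / (s_w · s_z) = 32.59 / (8.40 × 12.32)
  = 32.59 / 103.4880 ≈ 0.3149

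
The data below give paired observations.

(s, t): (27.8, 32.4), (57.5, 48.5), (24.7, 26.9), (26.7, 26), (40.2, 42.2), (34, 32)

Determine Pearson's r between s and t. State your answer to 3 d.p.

0.950

n = 6, Σs = 210.9, Σt = 208, Σs² = 8174.11, Σt² = 7606.46, Σst = 7832.54
nΣst − ΣsΣt = 46995.24 − 43867.2 = 3128.04
nΣs² − (Σs)² = 49044.66 − 44478.81 = 4565.85; nΣt² − (Σt)² = 45638.76 − 43264 = 2374.76
r = 3128.04 / √(4565.85 × 2374.76) = 3128.04 / 3292.8404 ≈ 0.950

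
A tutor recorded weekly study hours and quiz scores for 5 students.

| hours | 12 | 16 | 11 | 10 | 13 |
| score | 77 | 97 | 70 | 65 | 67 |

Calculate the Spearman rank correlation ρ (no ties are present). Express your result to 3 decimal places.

Rank hours: 3, 5, 2, 1, 4
Rank score: 4, 5, 3, 1, 2
d = rank(hours) − rank(score): -1, 0, -1, 0, 2; Σd² = 6
ρ = 1 − 6Σd² / [n(n²−1)] = 1 − 6×6 / (5×24) = 1 − 36/120 ≈ 0.700

0.700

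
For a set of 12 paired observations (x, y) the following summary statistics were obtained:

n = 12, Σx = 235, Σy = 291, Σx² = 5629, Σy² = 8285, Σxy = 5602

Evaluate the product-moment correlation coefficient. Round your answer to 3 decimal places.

r = (nΣxy − ΣxΣy) / √[(nΣx² − (Σx)²)(nΣy² − (Σy)²)]
Numerator: 12×5602 − 235×291 = -1161
Denominator: √[(67548 − 55225)(99420 − 84681)] = √[12323 × 14739] = 13476.9691
r = -1161 / 13476.9691 ≈ -0.086

-0.086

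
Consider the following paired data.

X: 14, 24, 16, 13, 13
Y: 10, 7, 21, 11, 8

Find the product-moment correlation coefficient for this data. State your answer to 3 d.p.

n = 5, ΣX = 80, ΣY = 57, ΣX² = 1366, ΣY² = 775, ΣXY = 891
nΣXY − ΣXΣY = 4455 − 4560 = -105
nΣX² − (ΣX)² = 6830 − 6400 = 430; nΣY² − (ΣY)² = 3875 − 3249 = 626
r = -105 / √(430 × 626) = -105 / 518.8256 ≈ -0.202

-0.202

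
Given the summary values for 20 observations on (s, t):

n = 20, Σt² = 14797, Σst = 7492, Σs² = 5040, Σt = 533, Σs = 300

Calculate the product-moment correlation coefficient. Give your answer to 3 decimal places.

r = (nΣst − ΣsΣt) / √[(nΣs² − (Σs)²)(nΣt² − (Σt)²)]
Numerator: 20×7492 − 300×533 = -10060
Denominator: √[(100800 − 90000)(295940 − 284089)] = √[10800 × 11851] = 11313.3019
r = -10060 / 11313.3019 ≈ -0.889

-0.889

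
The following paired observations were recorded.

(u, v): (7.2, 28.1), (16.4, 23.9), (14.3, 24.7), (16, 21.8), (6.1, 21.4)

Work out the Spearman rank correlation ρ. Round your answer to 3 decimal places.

0.100

Rank u: 2, 5, 3, 4, 1
Rank v: 5, 3, 4, 2, 1
d = rank(u) − rank(v): -3, 2, -1, 2, 0; Σd² = 18
ρ = 1 − 6Σd² / [n(n²−1)] = 1 − 6×18 / (5×24) = 1 − 108/120 ≈ 0.100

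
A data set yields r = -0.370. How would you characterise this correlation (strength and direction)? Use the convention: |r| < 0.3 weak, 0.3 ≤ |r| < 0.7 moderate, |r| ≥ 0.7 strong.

moderate negative

r = -0.370 < 0 so the relationship is negative.
|r| = 0.370, which falls in the moderate range.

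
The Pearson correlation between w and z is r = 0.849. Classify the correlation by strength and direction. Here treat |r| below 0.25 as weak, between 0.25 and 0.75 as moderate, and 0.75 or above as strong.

r = 0.849 > 0 so the relationship is positive.
|r| = 0.849, which falls in the strong range.

strong positive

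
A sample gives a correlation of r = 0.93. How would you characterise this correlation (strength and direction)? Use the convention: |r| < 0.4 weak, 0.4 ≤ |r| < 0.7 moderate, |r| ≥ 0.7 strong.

strong positive

r = 0.93 > 0 so the relationship is positive.
|r| = 0.93, which falls in the strong range.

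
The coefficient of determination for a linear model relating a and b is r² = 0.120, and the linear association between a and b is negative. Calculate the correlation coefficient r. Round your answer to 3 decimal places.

|r| = √0.120 = 0.346
The association is negative, so r = −0.346.

-0.346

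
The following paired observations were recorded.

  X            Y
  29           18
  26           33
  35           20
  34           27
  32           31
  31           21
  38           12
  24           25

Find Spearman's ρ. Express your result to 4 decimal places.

-0.4524

Rank X: 3, 2, 7, 6, 5, 4, 8, 1
Rank Y: 2, 8, 3, 6, 7, 4, 1, 5
d = rank(X) − rank(Y): 1, -6, 4, 0, -2, 0, 7, -4; Σd² = 122
ρ = 1 − 6Σd² / [n(n²−1)] = 1 − 6×122 / (8×63) = 1 − 732/504 ≈ -0.4524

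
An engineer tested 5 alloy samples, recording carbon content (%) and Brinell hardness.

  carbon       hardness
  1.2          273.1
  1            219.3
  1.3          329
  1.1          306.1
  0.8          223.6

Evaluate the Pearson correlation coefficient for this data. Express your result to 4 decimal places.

0.8293

n = 5, Σx = 5.4, Σy = 1351.1, Σx² = 5.98, Σy² = 374611.27, Σxy = 1490.31
nΣxy − ΣxΣy = 7451.55 − 7295.94 = 155.61
nΣx² − (Σx)² = 29.9 − 29.16 = 0.74; nΣy² − (Σy)² = 1873056.35 − 1825471.21 = 47585.14
r = 155.61 / √(0.74 × 47585.14) = 155.61 / 187.6513 ≈ 0.8293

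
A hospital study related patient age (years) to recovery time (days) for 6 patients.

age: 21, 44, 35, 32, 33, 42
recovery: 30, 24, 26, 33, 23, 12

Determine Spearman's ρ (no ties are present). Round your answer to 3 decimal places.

Rank age: 1, 6, 4, 2, 3, 5
Rank recovery: 5, 3, 4, 6, 2, 1
d = rank(age) − rank(recovery): -4, 3, 0, -4, 1, 4; Σd² = 58
ρ = 1 − 6Σd² / [n(n²−1)] = 1 − 6×58 / (6×35) = 1 − 348/210 ≈ -0.657

-0.657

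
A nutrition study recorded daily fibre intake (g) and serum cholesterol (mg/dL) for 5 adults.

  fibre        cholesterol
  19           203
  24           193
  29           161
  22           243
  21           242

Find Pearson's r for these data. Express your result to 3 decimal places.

n = 5, Σx = 115, Σy = 1042, Σx² = 2703, Σy² = 221992, Σxy = 23586
nΣxy − ΣxΣy = 117930 − 119830 = -1900
nΣx² − (Σx)² = 13515 − 13225 = 290; nΣy² − (Σy)² = 1109960 − 1085764 = 24196
r = -1900 / √(290 × 24196) = -1900 / 2648.9319 ≈ -0.717

-0.717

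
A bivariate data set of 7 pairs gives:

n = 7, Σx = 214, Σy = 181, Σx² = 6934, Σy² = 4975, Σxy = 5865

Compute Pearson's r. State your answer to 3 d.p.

0.976

r = (nΣxy − ΣxΣy) / √[(nΣx² − (Σx)²)(nΣy² − (Σy)²)]
Numerator: 7×5865 − 214×181 = 2321
Denominator: √[(48538 − 45796)(34825 − 32761)] = √[2742 × 2064] = 2378.9678
r = 2321 / 2378.9678 ≈ 0.976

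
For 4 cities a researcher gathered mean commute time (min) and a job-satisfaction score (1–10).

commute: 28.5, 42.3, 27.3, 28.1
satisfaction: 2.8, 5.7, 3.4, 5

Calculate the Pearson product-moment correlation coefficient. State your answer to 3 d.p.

0.722

n = 4, Σx = 126.2, Σy = 16.9, Σx² = 4136.44, Σy² = 76.89, Σxy = 554.23
nΣxy − ΣxΣy = 2216.92 − 2132.78 = 84.14
nΣx² − (Σx)² = 16545.76 − 15926.44 = 619.32; nΣy² − (Σy)² = 307.56 − 285.61 = 21.95
r = 84.14 / √(619.32 × 21.95) = 84.14 / 116.5936 ≈ 0.722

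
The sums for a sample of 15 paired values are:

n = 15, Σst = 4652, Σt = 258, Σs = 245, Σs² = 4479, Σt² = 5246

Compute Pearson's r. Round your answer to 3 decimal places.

r = (nΣst − ΣsΣt) / √[(nΣs² − (Σs)²)(nΣt² − (Σt)²)]
Numerator: 15×4652 − 245×258 = 6570
Denominator: √[(67185 − 60025)(78690 − 66564)] = √[7160 × 12126] = 9317.8410
r = 6570 / 9317.8410 ≈ 0.705

0.705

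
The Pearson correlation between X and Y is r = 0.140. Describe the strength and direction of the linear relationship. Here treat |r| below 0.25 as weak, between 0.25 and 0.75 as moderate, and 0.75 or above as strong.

r = 0.140 > 0 so the relationship is positive.
|r| = 0.140, which falls in the weak range.

weak positive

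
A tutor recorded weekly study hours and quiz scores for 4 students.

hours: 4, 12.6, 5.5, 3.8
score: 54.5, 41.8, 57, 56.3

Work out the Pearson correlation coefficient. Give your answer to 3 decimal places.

-0.955

n = 4, Σx = 25.9, Σy = 209.6, Σx² = 219.45, Σy² = 11136.18, Σxy = 1272.12
nΣxy − ΣxΣy = 5088.48 − 5428.64 = -340.16
nΣx² − (Σx)² = 877.8 − 670.81 = 206.99; nΣy² − (Σy)² = 44544.72 − 43932.16 = 612.56
r = -340.16 / √(206.99 × 612.56) = -340.16 / 356.0812 ≈ -0.955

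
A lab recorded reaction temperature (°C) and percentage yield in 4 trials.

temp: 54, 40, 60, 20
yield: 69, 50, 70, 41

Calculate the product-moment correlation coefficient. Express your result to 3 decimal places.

0.969

n = 4, Σx = 174, Σy = 230, Σx² = 8516, Σy² = 13842, Σxy = 10746
nΣxy − ΣxΣy = 42984 − 40020 = 2964
nΣx² − (Σx)² = 34064 − 30276 = 3788; nΣy² − (Σy)² = 55368 − 52900 = 2468
r = 2964 / √(3788 × 2468) = 2964 / 3057.5781 ≈ 0.969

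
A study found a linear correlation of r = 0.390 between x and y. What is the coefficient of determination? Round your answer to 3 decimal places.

0.152

r² = (0.390)² = 0.152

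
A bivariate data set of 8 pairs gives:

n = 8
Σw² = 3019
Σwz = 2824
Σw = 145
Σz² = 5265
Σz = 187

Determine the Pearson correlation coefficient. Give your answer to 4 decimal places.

-0.9565

r = (nΣwz − ΣwΣz) / √[(nΣw² − (Σw)²)(nΣz² − (Σz)²)]
Numerator: 8×2824 − 145×187 = -4523
Denominator: √[(24152 − 21025)(42120 − 34969)] = √[3127 × 7151] = 4728.7606
r = -4523 / 4728.7606 ≈ -0.9565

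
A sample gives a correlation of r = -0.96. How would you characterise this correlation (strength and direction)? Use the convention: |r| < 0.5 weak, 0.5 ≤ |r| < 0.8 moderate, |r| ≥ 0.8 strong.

strong negative

r = -0.96 < 0 so the relationship is negative.
|r| = 0.96, which falls in the strong range.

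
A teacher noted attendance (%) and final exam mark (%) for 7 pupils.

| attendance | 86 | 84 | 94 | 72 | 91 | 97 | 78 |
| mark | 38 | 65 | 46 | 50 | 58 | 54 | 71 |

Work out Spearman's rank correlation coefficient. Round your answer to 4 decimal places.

-0.2857

Rank attendance: 4, 3, 6, 1, 5, 7, 2
Rank mark: 1, 6, 2, 3, 5, 4, 7
d = rank(attendance) − rank(mark): 3, -3, 4, -2, 0, 3, -5; Σd² = 72
ρ = 1 − 6Σd² / [n(n²−1)] = 1 − 6×72 / (7×48) = 1 − 432/336 ≈ -0.2857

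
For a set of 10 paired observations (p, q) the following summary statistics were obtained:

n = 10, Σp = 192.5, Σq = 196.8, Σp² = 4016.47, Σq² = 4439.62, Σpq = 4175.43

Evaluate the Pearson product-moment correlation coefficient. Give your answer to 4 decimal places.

r = (nΣpq − ΣpΣq) / √[(nΣp² − (Σp)²)(nΣq² − (Σq)²)]
Numerator: 10×4175.43 − 192.5×196.8 = 3870.3
Denominator: √[(40164.7 − 37056.25)(44396.2 − 38730.24)] = √[3108.45 × 5665.96] = 4196.7074
r = 3870.3 / 4196.7074 ≈ 0.9222

0.9222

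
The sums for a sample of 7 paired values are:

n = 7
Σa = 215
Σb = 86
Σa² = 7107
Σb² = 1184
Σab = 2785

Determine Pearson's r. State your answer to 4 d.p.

r = (nΣab − ΣaΣb) / √[(nΣa² − (Σa)²)(nΣb² − (Σb)²)]
Numerator: 7×2785 − 215×86 = 1005
Denominator: √[(49749 − 46225)(8288 − 7396)] = √[3524 × 892] = 1772.9659
r = 1005 / 1772.9659 ≈ 0.5668

0.5668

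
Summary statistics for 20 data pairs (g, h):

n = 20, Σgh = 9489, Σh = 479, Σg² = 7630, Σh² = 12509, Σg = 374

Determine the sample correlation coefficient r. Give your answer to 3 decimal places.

0.655

r = (nΣgh − ΣgΣh) / √[(nΣg² − (Σg)²)(nΣh² − (Σh)²)]
Numerator: 20×9489 − 374×479 = 10634
Denominator: √[(152600 − 139876)(250180 − 229441)] = √[12724 × 20739] = 16244.4771
r = 10634 / 16244.4771 ≈ 0.655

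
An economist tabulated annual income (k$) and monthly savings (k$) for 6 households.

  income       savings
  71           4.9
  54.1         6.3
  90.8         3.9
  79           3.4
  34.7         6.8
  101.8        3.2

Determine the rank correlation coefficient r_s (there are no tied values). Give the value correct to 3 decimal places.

Rank income: 3, 2, 5, 4, 1, 6
Rank savings: 4, 5, 3, 2, 6, 1
d = rank(income) − rank(savings): -1, -3, 2, 2, -5, 5; Σd² = 68
ρ = 1 − 6Σd² / [n(n²−1)] = 1 − 6×68 / (6×35) = 1 − 408/210 ≈ -0.943

-0.943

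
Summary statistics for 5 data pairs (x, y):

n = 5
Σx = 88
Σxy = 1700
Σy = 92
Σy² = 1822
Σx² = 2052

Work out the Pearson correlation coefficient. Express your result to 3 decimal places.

0.317

r = (nΣxy − ΣxΣy) / √[(nΣx² − (Σx)²)(nΣy² − (Σy)²)]
Numerator: 5×1700 − 88×92 = 404
Denominator: √[(10260 − 7744)(9110 − 8464)] = √[2516 × 646] = 1274.8867
r = 404 / 1274.8867 ≈ 0.317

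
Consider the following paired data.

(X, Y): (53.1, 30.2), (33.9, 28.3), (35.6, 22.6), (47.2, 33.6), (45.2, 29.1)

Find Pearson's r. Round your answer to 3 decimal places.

0.661

n = 5, ΣX = 215, ΣY = 143.8, ΣX² = 9507.06, ΣY² = 4199.46, ΣXY = 6268.79
nΣXY − ΣXΣY = 31343.95 − 30917 = 426.95
nΣX² − (ΣX)² = 47535.3 − 46225 = 1310.3; nΣY² − (ΣY)² = 20997.3 − 20678.44 = 318.86
r = 426.95 / √(1310.3 × 318.86) = 426.95 / 646.3763 ≈ 0.661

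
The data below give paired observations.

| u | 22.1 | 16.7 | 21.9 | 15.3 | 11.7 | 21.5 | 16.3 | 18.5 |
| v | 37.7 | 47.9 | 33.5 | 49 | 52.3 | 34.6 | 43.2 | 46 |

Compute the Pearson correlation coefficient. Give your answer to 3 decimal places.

-0.924

n = 8, Σu = 144, Σv = 344.2, Σu² = 2688.08, Σv² = 15153.64, Σuv = 6027.42
nΣuv − ΣuΣv = 48219.36 − 49564.8 = -1345.44
nΣu² − (Σu)² = 21504.64 − 20736 = 768.64; nΣv² − (Σv)² = 121229.12 − 118473.64 = 2755.48
r = -1345.44 / √(768.64 × 2755.48) = -1345.44 / 1455.3254 ≈ -0.924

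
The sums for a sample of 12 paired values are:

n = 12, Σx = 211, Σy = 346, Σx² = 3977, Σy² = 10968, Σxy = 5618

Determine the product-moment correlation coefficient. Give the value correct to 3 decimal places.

-0.905

r = (nΣxy − ΣxΣy) / √[(nΣx² − (Σx)²)(nΣy² − (Σy)²)]
Numerator: 12×5618 − 211×346 = -5590
Denominator: √[(47724 − 44521)(131616 − 119716)] = √[3203 × 11900] = 6173.7914
r = -5590 / 6173.7914 ≈ -0.905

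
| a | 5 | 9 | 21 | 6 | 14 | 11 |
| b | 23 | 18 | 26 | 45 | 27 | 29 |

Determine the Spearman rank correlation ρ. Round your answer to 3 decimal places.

0.086

Rank a: 1, 3, 6, 2, 5, 4
Rank b: 2, 1, 3, 6, 4, 5
d = rank(a) − rank(b): -1, 2, 3, -4, 1, -1; Σd² = 32
ρ = 1 − 6Σd² / [n(n²−1)] = 1 − 6×32 / (6×35) = 1 − 192/210 ≈ 0.086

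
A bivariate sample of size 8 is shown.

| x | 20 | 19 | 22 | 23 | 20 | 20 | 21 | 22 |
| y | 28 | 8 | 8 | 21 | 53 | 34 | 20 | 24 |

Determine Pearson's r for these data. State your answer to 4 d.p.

-0.2345

n = 8, Σx = 167, Σy = 196, Σx² = 3499, Σy² = 6294, Σxy = 4059
nΣxy − ΣxΣy = 32472 − 32732 = -260
nΣx² − (Σx)² = 27992 − 27889 = 103; nΣy² − (Σy)² = 50352 − 38416 = 11936
r = -260 / √(103 × 11936) = -260 / 1108.7867 ≈ -0.2345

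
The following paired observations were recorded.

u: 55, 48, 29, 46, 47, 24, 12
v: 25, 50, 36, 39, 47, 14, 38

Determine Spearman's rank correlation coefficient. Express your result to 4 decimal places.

0.3214

Rank u: 7, 6, 3, 4, 5, 2, 1
Rank v: 2, 7, 3, 5, 6, 1, 4
d = rank(u) − rank(v): 5, -1, 0, -1, -1, 1, -3; Σd² = 38
ρ = 1 − 6Σd² / [n(n²−1)] = 1 − 6×38 / (7×48) = 1 − 228/336 ≈ 0.3214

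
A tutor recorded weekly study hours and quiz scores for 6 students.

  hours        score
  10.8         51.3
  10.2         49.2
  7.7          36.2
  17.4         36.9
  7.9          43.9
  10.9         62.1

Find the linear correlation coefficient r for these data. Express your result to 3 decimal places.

n = 6, Σx = 64.9, Σy = 279.6, Σx² = 763.95, Σy² = 13508, Σxy = 3000.38
nΣxy − ΣxΣy = 18002.28 − 18146.04 = -143.76
nΣx² − (Σx)² = 4583.7 − 4212.01 = 371.69; nΣy² − (Σy)² = 81048 − 78176.16 = 2871.84
r = -143.76 / √(371.69 × 2871.84) = -143.76 / 1033.1671 ≈ -0.139

-0.139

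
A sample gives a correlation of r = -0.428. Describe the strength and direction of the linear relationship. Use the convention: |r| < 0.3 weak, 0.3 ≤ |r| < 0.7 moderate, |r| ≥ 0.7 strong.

moderate negative

r = -0.428 < 0 so the relationship is negative.
|r| = 0.428, which falls in the moderate range.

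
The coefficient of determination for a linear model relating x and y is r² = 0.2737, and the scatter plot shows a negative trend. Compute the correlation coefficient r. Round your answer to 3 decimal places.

|r| = √0.2737 = 0.523
The association is negative, so r = −0.523.

-0.523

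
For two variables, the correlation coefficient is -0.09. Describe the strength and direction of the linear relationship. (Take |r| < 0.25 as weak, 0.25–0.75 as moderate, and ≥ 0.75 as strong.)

weak negative

r = -0.09 < 0 so the relationship is negative.
|r| = 0.09, which falls in the weak range.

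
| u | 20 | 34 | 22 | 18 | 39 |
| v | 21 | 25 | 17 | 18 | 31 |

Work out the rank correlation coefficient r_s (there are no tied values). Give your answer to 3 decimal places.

Rank u: 2, 4, 3, 1, 5
Rank v: 3, 4, 1, 2, 5
d = rank(u) − rank(v): -1, 0, 2, -1, 0; Σd² = 6
ρ = 1 − 6Σd² / [n(n²−1)] = 1 − 6×6 / (5×24) = 1 − 36/120 ≈ 0.700

0.700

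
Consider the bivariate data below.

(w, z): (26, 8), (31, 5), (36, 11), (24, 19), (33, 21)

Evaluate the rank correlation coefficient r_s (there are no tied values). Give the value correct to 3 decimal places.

0.100

Rank w: 2, 3, 5, 1, 4
Rank z: 2, 1, 3, 4, 5
d = rank(w) − rank(z): 0, 2, 2, -3, -1; Σd² = 18
ρ = 1 − 6Σd² / [n(n²−1)] = 1 − 6×18 / (5×24) = 1 − 108/120 ≈ 0.100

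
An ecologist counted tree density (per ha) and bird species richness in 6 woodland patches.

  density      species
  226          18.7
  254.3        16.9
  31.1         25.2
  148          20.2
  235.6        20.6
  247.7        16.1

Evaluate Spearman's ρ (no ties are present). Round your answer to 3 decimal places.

Rank density: 3, 6, 1, 2, 4, 5
Rank species: 3, 2, 6, 4, 5, 1
d = rank(density) − rank(species): 0, 4, -5, -2, -1, 4; Σd² = 62
ρ = 1 − 6Σd² / [n(n²−1)] = 1 − 6×62 / (6×35) = 1 − 372/210 ≈ -0.771

-0.771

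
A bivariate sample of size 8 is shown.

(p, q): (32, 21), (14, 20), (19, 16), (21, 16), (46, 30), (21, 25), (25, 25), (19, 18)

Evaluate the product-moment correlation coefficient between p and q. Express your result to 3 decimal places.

0.723

n = 8, Σp = 197, Σq = 171, Σp² = 5565, Σq² = 3827, Σpq = 4464
nΣpq − ΣpΣq = 35712 − 33687 = 2025
nΣp² − (Σp)² = 44520 − 38809 = 5711; nΣq² − (Σq)² = 30616 − 29241 = 1375
r = 2025 / √(5711 × 1375) = 2025 / 2802.2536 ≈ 0.723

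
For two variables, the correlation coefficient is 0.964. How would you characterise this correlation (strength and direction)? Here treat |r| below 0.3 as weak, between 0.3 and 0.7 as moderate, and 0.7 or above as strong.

strong positive

r = 0.964 > 0 so the relationship is positive.
|r| = 0.964, which falls in the strong range.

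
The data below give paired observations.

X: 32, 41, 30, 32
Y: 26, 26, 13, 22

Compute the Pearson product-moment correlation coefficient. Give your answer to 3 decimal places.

0.616

n = 4, ΣX = 135, ΣY = 87, ΣX² = 4629, ΣY² = 2005, ΣXY = 2992
nΣXY − ΣXΣY = 11968 − 11745 = 223
nΣX² − (ΣX)² = 18516 − 18225 = 291; nΣY² − (ΣY)² = 8020 − 7569 = 451
r = 223 / √(291 × 451) = 223 / 362.2720 ≈ 0.616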